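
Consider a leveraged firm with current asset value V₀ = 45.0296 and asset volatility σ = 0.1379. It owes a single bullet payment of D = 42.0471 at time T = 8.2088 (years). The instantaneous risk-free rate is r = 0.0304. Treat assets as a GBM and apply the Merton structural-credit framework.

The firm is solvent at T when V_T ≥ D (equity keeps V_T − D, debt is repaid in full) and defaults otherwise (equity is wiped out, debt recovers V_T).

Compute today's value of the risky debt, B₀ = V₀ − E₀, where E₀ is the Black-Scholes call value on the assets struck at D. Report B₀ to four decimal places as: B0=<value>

d₁ = [ln(V₀/D) + (r + σ²/2)T] / (σ√T)
   = [ln(45.0296/42.0471) + (0.0304 + 0.5·0.1379²)·8.2088] / (0.1379·√8.2088)
   = [0.068530 + 0.327598] / 0.395097 = 1.002609
d₂ = d₁ − σ√T = 1.002609 − 0.395097 = 0.607512
N(d₁) = 0.841975,  N(d₂) = 0.728244,  e^(−rT) = 0.779153
E₀ = V₀·N(d₁) − D·e^(−rT)·N(d₂)
   = 45.0296·0.841975 − 42.0471·0.779153·0.728244 = 14.055698
B₀ = V₀ − E₀ = 45.0296 − 14.055698 = 30.973902

B0=30.9739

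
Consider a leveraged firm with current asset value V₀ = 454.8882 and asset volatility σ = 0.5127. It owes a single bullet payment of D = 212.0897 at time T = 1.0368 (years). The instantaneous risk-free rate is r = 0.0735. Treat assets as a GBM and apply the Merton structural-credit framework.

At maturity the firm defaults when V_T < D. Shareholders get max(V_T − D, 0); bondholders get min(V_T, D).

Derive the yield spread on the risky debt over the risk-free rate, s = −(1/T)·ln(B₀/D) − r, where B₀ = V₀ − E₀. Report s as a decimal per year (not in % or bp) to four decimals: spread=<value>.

spread=0.0172

d₁ = [ln(V₀/D) + (r + σ²/2)T] / (σ√T)
   = [ln(454.8882/212.0897) + (0.0735 + 0.5·0.5127²)·1.0368] / (0.5127·√1.0368)
   = [0.763042 + 0.212472] / 0.522048 = 1.868628
d₂ = d₁ − σ√T = 1.868628 − 0.522048 = 1.346580
N(d₁) = 0.969163,  N(d₂) = 0.910942,  e^(−rT) = 0.926626
E₀ = V₀·N(d₁) − D·e^(−rT)·N(d₂)
   = 454.8882·0.969163 − 212.0897·0.926626·0.910942 = 261.835113
B₀ = V₀ − E₀ = 454.8882 − 261.835113 = 193.053087
spread = −(1/T)·ln(B₀/D) − r = −(1/1.0368)·ln(193.053087/212.0897) − 0.0735 = 0.01720610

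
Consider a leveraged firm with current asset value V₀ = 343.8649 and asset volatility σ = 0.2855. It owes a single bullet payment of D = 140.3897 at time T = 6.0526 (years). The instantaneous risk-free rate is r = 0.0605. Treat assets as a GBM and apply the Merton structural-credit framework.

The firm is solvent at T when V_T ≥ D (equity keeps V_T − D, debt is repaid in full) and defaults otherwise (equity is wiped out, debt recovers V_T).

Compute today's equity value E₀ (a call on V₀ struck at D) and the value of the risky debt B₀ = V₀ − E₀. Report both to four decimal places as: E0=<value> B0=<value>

E0=248.2867 B0=95.5782

d₁ = [ln(V₀/D) + (r + σ²/2)T] / (σ√T)
   = [ln(343.8649/140.3897) + (0.0605 + 0.5·0.2855²)·6.0526] / (0.2855·√6.0526)
   = [0.895827 + 0.612857] / 0.702388 = 2.147935
d₂ = d₁ − σ√T = 2.147935 − 0.702388 = 1.445546
N(d₁) = 0.984141,  N(d₂) = 0.925848,  e^(−rT) = 0.693376
E₀ = V₀·N(d₁) − D·e^(−rT)·N(d₂)
   = 343.8649·0.984141 − 140.3897·0.693376·0.925848 = 248.286671
B₀ = V₀ − E₀ = 343.8649 − 248.286671 = 95.578229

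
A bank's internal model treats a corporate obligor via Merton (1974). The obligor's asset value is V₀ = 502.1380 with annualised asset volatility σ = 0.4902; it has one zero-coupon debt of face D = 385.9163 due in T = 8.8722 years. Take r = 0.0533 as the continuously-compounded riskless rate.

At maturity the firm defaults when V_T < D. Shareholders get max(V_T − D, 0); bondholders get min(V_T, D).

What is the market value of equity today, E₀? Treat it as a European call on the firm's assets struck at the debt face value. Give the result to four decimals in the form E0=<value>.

d₁ = [ln(V₀/D) + (r + σ²/2)T] / (σ√T)
   = [ln(502.1380/385.9163) + (0.0533 + 0.5·0.4902²)·8.8722] / (0.4902·√8.8722)
   = [0.263254 + 1.538866] / 1.460121 = 1.234226
d₂ = d₁ − σ√T = 1.234226 − 1.460121 = -0.225895
N(d₁) = 0.891441,  N(d₂) = 0.410641,  e^(−rT) = 0.623200
E₀ = V₀·N(d₁) − D·e^(−rT)·N(d₂)
   = 502.1380·0.891441 − 385.9163·0.623200·0.410641 = 348.865771

E0=348.8658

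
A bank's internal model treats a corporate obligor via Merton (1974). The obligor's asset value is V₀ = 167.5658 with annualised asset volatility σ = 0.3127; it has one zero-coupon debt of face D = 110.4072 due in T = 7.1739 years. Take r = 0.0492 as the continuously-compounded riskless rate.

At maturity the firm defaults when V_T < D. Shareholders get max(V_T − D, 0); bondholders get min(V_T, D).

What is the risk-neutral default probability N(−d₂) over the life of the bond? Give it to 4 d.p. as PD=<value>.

d₁ = [ln(V₀/D) + (r + σ²/2)T] / (σ√T)
   = [ln(167.5658/110.4072) + (0.0492 + 0.5·0.3127²)·7.1739] / (0.3127·√7.1739)
   = [0.417201 + 0.703692] / 0.837540 = 1.338316
d₂ = d₁ − σ√T = 1.338316 − 0.837540 = 0.500776
risk-neutral PD = N(−d₂) = N(-0.500776) = 0.308264

PD=0.3083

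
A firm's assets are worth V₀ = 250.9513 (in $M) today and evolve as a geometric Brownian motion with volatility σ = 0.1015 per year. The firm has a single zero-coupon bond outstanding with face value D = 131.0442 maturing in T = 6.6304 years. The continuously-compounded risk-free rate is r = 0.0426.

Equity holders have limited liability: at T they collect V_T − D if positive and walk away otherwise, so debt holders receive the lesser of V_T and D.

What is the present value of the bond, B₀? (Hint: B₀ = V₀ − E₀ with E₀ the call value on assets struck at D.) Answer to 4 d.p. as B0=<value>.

d₁ = [ln(V₀/D) + (r + σ²/2)T] / (σ√T)
   = [ln(250.9513/131.0442) + (0.0426 + 0.5·0.1015²)·6.6304] / (0.1015·√6.6304)
   = [0.649724 + 0.316609] / 0.261358 = 3.697354
d₂ = d₁ − σ√T = 3.697354 − 0.261358 = 3.435996
N(d₁) = 0.999891,  N(d₂) = 0.999705,  e^(−rT) = 0.753931
E₀ = V₀·N(d₁) − D·e^(−rT)·N(d₂)
   = 250.9513·0.999891 − 131.0442·0.753931·0.999705 = 152.154904
B₀ = V₀ − E₀ = 250.9513 − 152.154904 = 98.796396

B0=98.7964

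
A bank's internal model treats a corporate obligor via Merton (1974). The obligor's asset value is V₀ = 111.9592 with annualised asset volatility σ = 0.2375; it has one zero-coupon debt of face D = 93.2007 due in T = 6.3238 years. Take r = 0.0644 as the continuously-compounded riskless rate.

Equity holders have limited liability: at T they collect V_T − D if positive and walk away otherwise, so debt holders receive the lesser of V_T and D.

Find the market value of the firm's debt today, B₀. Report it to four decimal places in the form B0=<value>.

B0=57.9057

d₁ = [ln(V₀/D) + (r + σ²/2)T] / (σ√T)
   = [ln(111.9592/93.2007) + (0.0644 + 0.5·0.2375²)·6.3238] / (0.2375·√6.3238)
   = [0.183379 + 0.585604] / 0.597245 = 1.287550
d₂ = d₁ − σ√T = 1.287550 − 0.597245 = 0.690305
N(d₁) = 0.901049,  N(d₂) = 0.754999,  e^(−rT) = 0.665476
E₀ = V₀·N(d₁) − D·e^(−rT)·N(d₂)
   = 111.9592·0.901049 − 93.2007·0.665476·0.754999 = 54.053532
B₀ = V₀ − E₀ = 111.9592 − 54.053532 = 57.905668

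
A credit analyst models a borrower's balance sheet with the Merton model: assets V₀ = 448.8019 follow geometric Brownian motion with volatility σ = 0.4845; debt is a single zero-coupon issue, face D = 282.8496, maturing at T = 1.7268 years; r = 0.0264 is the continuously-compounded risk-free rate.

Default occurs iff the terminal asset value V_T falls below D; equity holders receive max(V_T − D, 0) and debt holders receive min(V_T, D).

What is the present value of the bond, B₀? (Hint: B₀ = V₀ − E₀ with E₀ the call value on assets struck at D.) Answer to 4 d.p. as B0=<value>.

d₁ = [ln(V₀/D) + (r + σ²/2)T] / (σ√T)
   = [ln(448.8019/282.8496) + (0.0264 + 0.5·0.4845²)·1.7268] / (0.4845·√1.7268)
   = [0.461666 + 0.248262] / 0.636671 = 1.115064
d₂ = d₁ − σ√T = 1.115064 − 0.636671 = 0.478393
N(d₁) = 0.867589,  N(d₂) = 0.683815,  e^(−rT) = 0.955436
E₀ = V₀·N(d₁) − D·e^(−rT)·N(d₂)
   = 448.8019·0.867589 − 282.8496·0.955436·0.683815 = 204.578031
B₀ = V₀ − E₀ = 448.8019 − 204.578031 = 244.223869

B0=244.2239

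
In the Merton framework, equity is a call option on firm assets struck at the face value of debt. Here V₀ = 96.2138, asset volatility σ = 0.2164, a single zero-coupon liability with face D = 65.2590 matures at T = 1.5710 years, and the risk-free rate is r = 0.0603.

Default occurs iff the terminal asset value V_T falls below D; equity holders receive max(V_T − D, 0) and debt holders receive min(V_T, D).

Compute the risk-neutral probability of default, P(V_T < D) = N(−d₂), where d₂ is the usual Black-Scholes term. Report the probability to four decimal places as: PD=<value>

PD=0.0500

d₁ = [ln(V₀/D) + (r + σ²/2)T] / (σ√T)
   = [ln(96.2138/65.2590) + (0.0603 + 0.5·0.2164²)·1.5710] / (0.2164·√1.5710)
   = [0.388209 + 0.131515] / 0.271235 = 1.916142
d₂ = d₁ − σ√T = 1.916142 − 0.271235 = 1.644907
risk-neutral PD = N(−d₂) = N(-1.644907) = 0.049994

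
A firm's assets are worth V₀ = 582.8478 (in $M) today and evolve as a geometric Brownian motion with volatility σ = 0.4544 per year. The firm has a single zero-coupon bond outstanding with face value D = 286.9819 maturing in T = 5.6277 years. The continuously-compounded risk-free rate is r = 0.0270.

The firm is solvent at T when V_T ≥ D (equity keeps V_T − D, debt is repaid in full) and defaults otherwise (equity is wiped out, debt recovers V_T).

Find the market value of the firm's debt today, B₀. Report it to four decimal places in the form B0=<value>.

B0=201.2703

d₁ = [ln(V₀/D) + (r + σ²/2)T] / (σ√T)
   = [ln(582.8478/286.9819) + (0.0270 + 0.5·0.4544²)·5.6277] / (0.4544·√5.6277)
   = [0.708507 + 0.732950] / 1.077963 = 1.337205
d₂ = d₁ − σ√T = 1.337205 − 1.077963 = 0.259242
N(d₁) = 0.909422,  N(d₂) = 0.602276,  e^(−rT) = 0.859033
E₀ = V₀·N(d₁) − D·e^(−rT)·N(d₂)
   = 582.8478·0.909422 − 286.9819·0.859033·0.602276 = 381.577486
B₀ = V₀ − E₀ = 582.8478 − 381.577486 = 201.270314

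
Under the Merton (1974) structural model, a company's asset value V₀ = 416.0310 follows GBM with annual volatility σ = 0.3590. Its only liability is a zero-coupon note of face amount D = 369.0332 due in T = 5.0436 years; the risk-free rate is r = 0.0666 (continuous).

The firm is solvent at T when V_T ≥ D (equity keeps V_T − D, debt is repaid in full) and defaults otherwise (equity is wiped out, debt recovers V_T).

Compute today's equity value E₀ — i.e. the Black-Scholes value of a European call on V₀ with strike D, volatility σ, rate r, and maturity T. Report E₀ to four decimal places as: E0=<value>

E0=197.9339

d₁ = [ln(V₀/D) + (r + σ²/2)T] / (σ√T)
   = [ln(416.0310/369.0332) + (0.0666 + 0.5·0.3590²)·5.0436] / (0.3590·√5.0436)
   = [0.119873 + 0.660916] / 0.806241 = 0.968432
d₂ = d₁ − σ√T = 0.968432 − 0.806241 = 0.162191
N(d₁) = 0.833586,  N(d₂) = 0.564422,  e^(−rT) = 0.714692
E₀ = V₀·N(d₁) − D·e^(−rT)·N(d₂)
   = 416.0310·0.833586 − 369.0332·0.714692·0.564422 = 197.933885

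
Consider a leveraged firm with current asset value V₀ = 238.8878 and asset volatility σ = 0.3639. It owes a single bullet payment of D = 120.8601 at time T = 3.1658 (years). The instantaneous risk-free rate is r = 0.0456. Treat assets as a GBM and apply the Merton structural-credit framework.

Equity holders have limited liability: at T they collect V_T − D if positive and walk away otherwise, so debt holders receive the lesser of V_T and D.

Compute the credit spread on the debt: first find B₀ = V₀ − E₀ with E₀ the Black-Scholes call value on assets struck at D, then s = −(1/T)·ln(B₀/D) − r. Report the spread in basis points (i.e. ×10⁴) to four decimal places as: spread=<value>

d₁ = [ln(V₀/D) + (r + σ²/2)T] / (σ√T)
   = [ln(238.8878/120.8601) + (0.0456 + 0.5·0.3639²)·3.1658] / (0.3639·√3.1658)
   = [0.681360 + 0.353973] / 0.647476 = 1.599029
d₂ = d₁ − σ√T = 1.599029 − 0.647476 = 0.951553
N(d₁) = 0.945093,  N(d₂) = 0.829338,  e^(−rT) = 0.865576
E₀ = V₀·N(d₁) − D·e^(−rT)·N(d₂)
   = 238.8878·0.945093 − 120.8601·0.865576·0.829338 = 139.011157
B₀ = V₀ − E₀ = 238.8878 − 139.011157 = 99.876643
spread = −(1/T)·ln(B₀/D) − r = −(1/3.1658)·ln(99.876643/120.8601) − 0.0456 = 0.01463685
in basis points: 0.01463685 × 10⁴ = 146.3685 bp

spread=146.3685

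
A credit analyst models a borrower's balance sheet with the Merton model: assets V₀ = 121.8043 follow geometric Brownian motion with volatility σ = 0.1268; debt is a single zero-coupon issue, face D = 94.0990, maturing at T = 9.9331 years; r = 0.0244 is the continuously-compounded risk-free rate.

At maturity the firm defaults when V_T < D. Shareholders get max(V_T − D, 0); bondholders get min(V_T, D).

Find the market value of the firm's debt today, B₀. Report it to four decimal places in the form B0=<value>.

d₁ = [ln(V₀/D) + (r + σ²/2)T] / (σ√T)
   = [ln(121.8043/94.0990) + (0.0244 + 0.5·0.1268²)·9.9331] / (0.1268·√9.9331)
   = [0.258068 + 0.322221] / 0.399633 = 1.452054
d₂ = d₁ − σ√T = 1.452054 − 0.399633 = 1.052421
N(d₁) = 0.926757,  N(d₂) = 0.853697,  e^(−rT) = 0.784768
E₀ = V₀·N(d₁) − D·e^(−rT)·N(d₂)
   = 121.8043·0.926757 − 94.0990·0.784768·0.853697 = 49.840994
B₀ = V₀ − E₀ = 121.8043 − 49.840994 = 71.963306

B0=71.9633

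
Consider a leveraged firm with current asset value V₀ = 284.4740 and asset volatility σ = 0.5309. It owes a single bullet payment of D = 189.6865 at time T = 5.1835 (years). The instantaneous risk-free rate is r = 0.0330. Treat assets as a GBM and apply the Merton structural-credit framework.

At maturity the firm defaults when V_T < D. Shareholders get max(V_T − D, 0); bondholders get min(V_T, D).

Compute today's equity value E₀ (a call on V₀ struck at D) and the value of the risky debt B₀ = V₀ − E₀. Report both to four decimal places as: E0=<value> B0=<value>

E0=172.8824 B0=111.5916

d₁ = [ln(V₀/D) + (r + σ²/2)T] / (σ√T)
   = [ln(284.4740/189.6865) + (0.0330 + 0.5·0.5309²)·5.1835] / (0.5309·√5.1835)
   = [0.405269 + 0.901553] / 1.208716 = 1.081165
d₂ = d₁ − σ√T = 1.081165 − 1.208716 = -0.127551
N(d₁) = 0.860188,  N(d₂) = 0.449252,  e^(−rT) = 0.842775
E₀ = V₀·N(d₁) − D·e^(−rT)·N(d₂)
   = 284.4740·0.860188 − 189.6865·0.842775·0.449252 = 172.882363
B₀ = V₀ − E₀ = 284.4740 − 172.882363 = 111.591637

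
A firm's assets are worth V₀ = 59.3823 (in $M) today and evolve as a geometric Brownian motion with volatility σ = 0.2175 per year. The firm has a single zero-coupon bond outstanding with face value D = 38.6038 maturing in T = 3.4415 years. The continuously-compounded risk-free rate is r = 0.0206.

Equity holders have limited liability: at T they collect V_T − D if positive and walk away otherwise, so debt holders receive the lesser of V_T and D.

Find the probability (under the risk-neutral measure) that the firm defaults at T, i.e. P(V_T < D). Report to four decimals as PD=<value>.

d₁ = [ln(V₀/D) + (r + σ²/2)T] / (σ√T)
   = [ln(59.3823/38.6038) + (0.0206 + 0.5·0.2175²)·3.4415] / (0.2175·√3.4415)
   = [0.430645 + 0.152297] / 0.403490 = 1.444750
d₂ = d₁ − σ√T = 1.444750 − 0.403490 = 1.041259
risk-neutral PD = N(−d₂) = N(-1.041259) = 0.148878

PD=0.1489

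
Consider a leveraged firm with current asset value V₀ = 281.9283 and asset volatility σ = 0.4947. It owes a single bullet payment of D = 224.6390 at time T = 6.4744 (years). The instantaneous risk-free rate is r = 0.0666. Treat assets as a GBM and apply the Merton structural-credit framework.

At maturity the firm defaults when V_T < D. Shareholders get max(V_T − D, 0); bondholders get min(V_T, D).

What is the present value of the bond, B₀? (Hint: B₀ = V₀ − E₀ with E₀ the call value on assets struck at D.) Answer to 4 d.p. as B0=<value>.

d₁ = [ln(V₀/D) + (r + σ²/2)T] / (σ√T)
   = [ln(281.9283/224.6390) + (0.0666 + 0.5·0.4947²)·6.4744] / (0.4947·√6.4744)
   = [0.227158 + 1.223429] / 1.258756 = 1.152397
d₂ = d₁ − σ√T = 1.152397 − 1.258756 = -0.106359
N(d₁) = 0.875421,  N(d₂) = 0.457649,  e^(−rT) = 0.649732
E₀ = V₀·N(d₁) − D·e^(−rT)·N(d₂)
   = 281.9283·0.875421 − 224.6390·0.649732·0.457649 = 180.009768
B₀ = V₀ − E₀ = 281.9283 − 180.009768 = 101.918532

B0=101.9185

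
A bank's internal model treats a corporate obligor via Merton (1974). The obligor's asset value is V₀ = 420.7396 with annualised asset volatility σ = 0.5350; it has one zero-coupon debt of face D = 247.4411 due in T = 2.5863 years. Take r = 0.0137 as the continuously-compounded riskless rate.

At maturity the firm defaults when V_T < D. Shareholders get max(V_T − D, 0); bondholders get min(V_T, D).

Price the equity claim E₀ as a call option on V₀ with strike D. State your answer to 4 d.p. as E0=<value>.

d₁ = [ln(V₀/D) + (r + σ²/2)T] / (σ√T)
   = [ln(420.7396/247.4411) + (0.0137 + 0.5·0.5350²)·2.5863] / (0.5350·√2.5863)
   = [0.530842 + 0.405564] / 0.860386 = 1.088356
d₂ = d₁ − σ√T = 1.088356 − 0.860386 = 0.227970
N(d₁) = 0.861781,  N(d₂) = 0.590165,  e^(−rT) = 0.965188
E₀ = V₀·N(d₁) − D·e^(−rT)·N(d₂)
   = 420.7396·0.861781 − 247.4411·0.965188·0.590165 = 221.637874

E0=221.6379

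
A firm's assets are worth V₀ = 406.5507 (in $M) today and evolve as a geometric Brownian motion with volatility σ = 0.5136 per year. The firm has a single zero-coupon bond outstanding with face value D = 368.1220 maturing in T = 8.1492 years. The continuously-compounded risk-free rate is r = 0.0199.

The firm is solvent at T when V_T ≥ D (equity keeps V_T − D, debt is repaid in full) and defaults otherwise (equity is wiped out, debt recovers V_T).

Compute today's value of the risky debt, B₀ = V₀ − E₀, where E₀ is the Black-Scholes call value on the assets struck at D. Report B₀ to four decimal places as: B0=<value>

d₁ = [ln(V₀/D) + (r + σ²/2)T] / (σ√T)
   = [ln(406.5507/368.1220) + (0.0199 + 0.5·0.5136²)·8.1492] / (0.5136·√8.1492)
   = [0.099294 + 1.236987] / 1.466164 = 0.911414
d₂ = d₁ − σ√T = 0.911414 − 1.466164 = -0.554750
N(d₁) = 0.818961,  N(d₂) = 0.289533,  e^(−rT) = 0.850297
E₀ = V₀·N(d₁) − D·e^(−rT)·N(d₂)
   = 406.5507·0.818961 − 368.1220·0.850297·0.289533 = 242.321701
B₀ = V₀ − E₀ = 406.5507 − 242.321701 = 164.228999

B0=164.2290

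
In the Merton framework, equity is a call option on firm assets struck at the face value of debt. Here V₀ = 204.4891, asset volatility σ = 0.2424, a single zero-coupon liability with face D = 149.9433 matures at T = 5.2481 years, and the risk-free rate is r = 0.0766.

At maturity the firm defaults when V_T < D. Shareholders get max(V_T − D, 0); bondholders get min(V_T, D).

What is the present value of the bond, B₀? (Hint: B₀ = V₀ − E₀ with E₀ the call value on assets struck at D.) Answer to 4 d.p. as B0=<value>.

B0=96.6504

d₁ = [ln(V₀/D) + (r + σ²/2)T] / (σ√T)
   = [ln(204.4891/149.9433) + (0.0766 + 0.5·0.2424²)·5.2481] / (0.2424·√5.2481)
   = [0.310257 + 0.556188] / 0.555308 = 1.560298
d₂ = d₁ − σ√T = 1.560298 − 0.555308 = 1.004990
N(d₁) = 0.940655,  N(d₂) = 0.842549,  e^(−rT) = 0.668978
E₀ = V₀·N(d₁) − D·e^(−rT)·N(d₂)
   = 204.4891·0.940655 − 149.9433·0.668978·0.842549 = 107.838700
B₀ = V₀ − E₀ = 204.4891 − 107.838700 = 96.650400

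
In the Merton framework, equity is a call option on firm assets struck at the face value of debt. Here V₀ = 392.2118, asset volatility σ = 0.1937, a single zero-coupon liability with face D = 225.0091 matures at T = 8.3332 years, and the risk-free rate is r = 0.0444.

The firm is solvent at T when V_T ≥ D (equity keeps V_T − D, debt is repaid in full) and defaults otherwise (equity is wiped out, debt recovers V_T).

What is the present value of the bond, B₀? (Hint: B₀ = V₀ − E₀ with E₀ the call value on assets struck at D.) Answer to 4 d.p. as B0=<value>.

B0=152.6910

d₁ = [ln(V₀/D) + (r + σ²/2)T] / (σ√T)
   = [ln(392.2118/225.0091) + (0.0444 + 0.5·0.1937²)·8.3332] / (0.1937·√8.3332)
   = [0.555661 + 0.526324] / 0.559159 = 1.935021
d₂ = d₁ − σ√T = 1.935021 − 0.559159 = 1.375861
N(d₁) = 0.973506,  N(d₂) = 0.915568,  e^(−rT) = 0.690738
E₀ = V₀·N(d₁) − D·e^(−rT)·N(d₂)
   = 392.2118·0.973506 − 225.0091·0.690738·0.915568 = 239.520827
B₀ = V₀ − E₀ = 392.2118 − 239.520827 = 152.690973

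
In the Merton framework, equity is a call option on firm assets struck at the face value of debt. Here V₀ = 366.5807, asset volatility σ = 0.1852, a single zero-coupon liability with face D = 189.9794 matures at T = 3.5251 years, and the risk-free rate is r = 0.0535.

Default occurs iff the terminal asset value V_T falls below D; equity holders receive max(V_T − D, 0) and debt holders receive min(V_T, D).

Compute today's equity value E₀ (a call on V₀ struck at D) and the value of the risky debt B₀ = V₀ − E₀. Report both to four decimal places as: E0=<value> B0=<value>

E0=209.4575 B0=157.1232

d₁ = [ln(V₀/D) + (r + σ²/2)T] / (σ√T)
   = [ln(366.5807/189.9794) + (0.0535 + 0.5·0.1852²)·3.5251] / (0.1852·√3.5251)
   = [0.657303 + 0.249047] / 0.347718 = 2.606568
d₂ = d₁ − σ√T = 2.606568 − 0.347718 = 2.258850
N(d₁) = 0.995427,  N(d₂) = 0.988054,  e^(−rT) = 0.828124
E₀ = V₀·N(d₁) − D·e^(−rT)·N(d₂)
   = 366.5807·0.995427 − 189.9794·0.828124·0.988054 = 209.457474
B₀ = V₀ − E₀ = 366.5807 − 209.457474 = 157.123226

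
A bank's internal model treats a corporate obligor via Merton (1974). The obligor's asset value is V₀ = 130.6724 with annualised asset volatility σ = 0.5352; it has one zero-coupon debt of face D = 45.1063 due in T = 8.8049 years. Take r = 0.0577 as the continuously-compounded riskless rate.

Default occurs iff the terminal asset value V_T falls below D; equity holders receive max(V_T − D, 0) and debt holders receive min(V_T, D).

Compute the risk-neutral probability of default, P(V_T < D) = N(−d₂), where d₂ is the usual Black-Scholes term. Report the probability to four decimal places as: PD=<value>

d₁ = [ln(V₀/D) + (r + σ²/2)T] / (σ√T)
   = [ln(130.6724/45.1063) + (0.0577 + 0.5·0.5352²)·8.8049] / (0.5352·√8.8049)
   = [1.063672 + 1.769076] / 1.588102 = 1.783732
d₂ = d₁ − σ√T = 1.783732 − 1.588102 = 0.195630
risk-neutral PD = N(−d₂) = N(-0.195630) = 0.422450

PD=0.4224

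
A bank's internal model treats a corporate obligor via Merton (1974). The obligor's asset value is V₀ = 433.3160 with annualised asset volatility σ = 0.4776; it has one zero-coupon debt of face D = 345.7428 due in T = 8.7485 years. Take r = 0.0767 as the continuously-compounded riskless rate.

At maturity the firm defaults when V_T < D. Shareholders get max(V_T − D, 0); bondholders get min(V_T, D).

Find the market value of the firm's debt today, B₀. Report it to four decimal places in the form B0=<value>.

d₁ = [ln(V₀/D) + (r + σ²/2)T] / (σ√T)
   = [ln(433.3160/345.7428) + (0.0767 + 0.5·0.4776²)·8.7485] / (0.4776·√8.7485)
   = [0.225772 + 1.668784] / 1.412639 = 1.341147
d₂ = d₁ − σ√T = 1.341147 − 1.412639 = -0.071492
N(d₁) = 0.910064,  N(d₂) = 0.471503,  e^(−rT) = 0.511192
E₀ = V₀·N(d₁) − D·e^(−rT)·N(d₂)
   = 433.3160·0.910064 − 345.7428·0.511192·0.471503 = 311.011204
B₀ = V₀ − E₀ = 433.3160 − 311.011204 = 122.304796

B0=122.3048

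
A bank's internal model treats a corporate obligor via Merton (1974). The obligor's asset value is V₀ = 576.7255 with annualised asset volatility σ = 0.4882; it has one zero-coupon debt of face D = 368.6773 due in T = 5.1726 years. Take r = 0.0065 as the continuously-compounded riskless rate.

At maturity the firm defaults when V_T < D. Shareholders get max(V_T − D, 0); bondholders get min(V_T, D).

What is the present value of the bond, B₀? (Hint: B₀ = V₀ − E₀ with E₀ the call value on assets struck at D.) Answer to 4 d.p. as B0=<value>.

d₁ = [ln(V₀/D) + (r + σ²/2)T] / (σ√T)
   = [ln(576.7255/368.6773) + (0.0065 + 0.5·0.4882²)·5.1726] / (0.4882·√5.1726)
   = [0.447445 + 0.650039] / 1.110330 = 0.988430
d₂ = d₁ − σ√T = 0.988430 − 1.110330 = -0.121901
N(d₁) = 0.838529,  N(d₂) = 0.451489,  e^(−rT) = 0.966937
E₀ = V₀·N(d₁) − D·e^(−rT)·N(d₂)
   = 576.7255·0.838529 − 368.6773·0.966937·0.451489 = 322.650752
B₀ = V₀ − E₀ = 576.7255 − 322.650752 = 254.074748

B0=254.0747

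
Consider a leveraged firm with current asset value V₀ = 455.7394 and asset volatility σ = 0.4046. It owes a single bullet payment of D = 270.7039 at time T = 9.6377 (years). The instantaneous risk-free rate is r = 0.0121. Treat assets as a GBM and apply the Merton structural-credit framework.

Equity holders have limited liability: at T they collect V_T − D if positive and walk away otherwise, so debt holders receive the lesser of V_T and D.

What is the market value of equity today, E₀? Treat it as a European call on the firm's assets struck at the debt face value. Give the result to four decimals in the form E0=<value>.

d₁ = [ln(V₀/D) + (r + σ²/2)T] / (σ√T)
   = [ln(455.7394/270.7039) + (0.0121 + 0.5·0.4046²)·9.6377] / (0.4046·√9.6377)
   = [0.520896 + 0.905468] / 1.256066 = 1.135579
d₂ = d₁ − σ√T = 1.135579 − 1.256066 = -0.120487
N(d₁) = 0.871934,  N(d₂) = 0.452049,  e^(−rT) = 0.889927
E₀ = V₀·N(d₁) − D·e^(−rT)·N(d₂)
   = 455.7394·0.871934 − 270.7039·0.889927·0.452049 = 288.473002

E0=288.4730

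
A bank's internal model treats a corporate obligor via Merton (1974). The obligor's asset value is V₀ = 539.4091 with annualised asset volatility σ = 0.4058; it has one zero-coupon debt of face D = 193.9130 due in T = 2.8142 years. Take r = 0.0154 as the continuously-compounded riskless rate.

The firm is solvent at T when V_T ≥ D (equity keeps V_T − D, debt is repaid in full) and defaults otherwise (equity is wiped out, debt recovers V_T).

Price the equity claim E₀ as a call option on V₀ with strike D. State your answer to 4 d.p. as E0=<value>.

E0=358.9122

d₁ = [ln(V₀/D) + (r + σ²/2)T] / (σ√T)
   = [ln(539.4091/193.9130) + (0.0154 + 0.5·0.4058²)·2.8142] / (0.4058·√2.8142)
   = [1.023065 + 0.275051] / 0.680753 = 1.906882
d₂ = d₁ − σ√T = 1.906882 − 0.680753 = 1.226129
N(d₁) = 0.971732,  N(d₂) = 0.889925,  e^(−rT) = 0.957587
E₀ = V₀·N(d₁) − D·e^(−rT)·N(d₂)
   = 539.4091·0.971732 − 193.9130·0.957587·0.889925 = 358.912227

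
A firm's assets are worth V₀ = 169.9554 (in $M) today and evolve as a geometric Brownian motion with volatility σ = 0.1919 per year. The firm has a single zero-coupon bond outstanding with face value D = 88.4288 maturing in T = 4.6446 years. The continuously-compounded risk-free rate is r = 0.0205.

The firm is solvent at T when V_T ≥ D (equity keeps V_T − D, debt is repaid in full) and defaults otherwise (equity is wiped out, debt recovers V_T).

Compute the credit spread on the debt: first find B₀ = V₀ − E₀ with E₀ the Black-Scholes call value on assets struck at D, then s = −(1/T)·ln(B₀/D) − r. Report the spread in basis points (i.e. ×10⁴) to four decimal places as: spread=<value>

d₁ = [ln(V₀/D) + (r + σ²/2)T] / (σ√T)
   = [ln(169.9554/88.4288) + (0.0205 + 0.5·0.1919²)·4.6446] / (0.1919·√4.6446)
   = [0.653338 + 0.180734] / 0.413570 = 2.016763
d₂ = d₁ − σ√T = 2.016763 − 0.413570 = 1.603193
N(d₁) = 0.978140,  N(d₂) = 0.945554,  e^(−rT) = 0.909178
E₀ = V₀·N(d₁) − D·e^(−rT)·N(d₂)
   = 169.9554·0.978140 − 88.4288·0.909178·0.945554 = 90.219954
B₀ = V₀ − E₀ = 169.9554 − 90.219954 = 79.735446
spread = −(1/T)·ln(B₀/D) − r = −(1/4.6446)·ln(79.735446/88.4288) − 0.0205 = 0.00178039
in basis points: 0.00178039 × 10⁴ = 17.8039 bp

spread=17.8039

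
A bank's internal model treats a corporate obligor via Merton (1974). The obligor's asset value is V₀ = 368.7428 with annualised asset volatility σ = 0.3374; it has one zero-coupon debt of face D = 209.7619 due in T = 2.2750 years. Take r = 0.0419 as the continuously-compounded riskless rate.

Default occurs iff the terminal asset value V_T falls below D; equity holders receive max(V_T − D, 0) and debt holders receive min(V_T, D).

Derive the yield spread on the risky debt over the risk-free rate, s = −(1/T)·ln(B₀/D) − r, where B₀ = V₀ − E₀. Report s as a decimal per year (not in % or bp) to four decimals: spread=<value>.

spread=0.0142

d₁ = [ln(V₀/D) + (r + σ²/2)T] / (σ√T)
   = [ln(368.7428/209.7619) + (0.0419 + 0.5·0.3374²)·2.2750] / (0.3374·√2.2750)
   = [0.564126 + 0.224814] / 0.508904 = 1.550274
d₂ = d₁ − σ√T = 1.550274 − 0.508904 = 1.041370
N(d₁) = 0.939462,  N(d₂) = 0.851148,  e^(−rT) = 0.909080
E₀ = V₀·N(d₁) − D·e^(−rT)·N(d₂)
   = 368.7428·0.939462 − 209.7619·0.909080·0.851148 = 184.114218
B₀ = V₀ − E₀ = 368.7428 − 184.114218 = 184.628582
spread = −(1/T)·ln(B₀/D) − r = −(1/2.2750)·ln(184.628582/209.7619) − 0.0419 = 0.01419975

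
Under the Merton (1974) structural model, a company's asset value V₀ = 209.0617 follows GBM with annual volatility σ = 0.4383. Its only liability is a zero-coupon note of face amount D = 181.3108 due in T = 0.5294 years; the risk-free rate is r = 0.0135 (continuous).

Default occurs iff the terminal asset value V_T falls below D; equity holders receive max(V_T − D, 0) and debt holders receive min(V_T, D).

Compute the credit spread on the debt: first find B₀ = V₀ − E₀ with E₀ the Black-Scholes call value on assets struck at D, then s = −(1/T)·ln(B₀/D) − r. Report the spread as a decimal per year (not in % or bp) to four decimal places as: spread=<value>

spread=0.1389

d₁ = [ln(V₀/D) + (r + σ²/2)T] / (σ√T)
   = [ln(209.0617/181.3108) + (0.0135 + 0.5·0.4383²)·0.5294] / (0.4383·√0.5294)
   = [0.142417 + 0.057998] / 0.318907 = 0.628442
d₂ = d₁ − σ√T = 0.628442 − 0.318907 = 0.309536
N(d₁) = 0.735143,  N(d₂) = 0.621543,  e^(−rT) = 0.992879
E₀ = V₀·N(d₁) − D·e^(−rT)·N(d₂)
   = 209.0617·0.735143 − 181.3108·0.992879·0.621543 = 41.800295
B₀ = V₀ − E₀ = 209.0617 − 41.800295 = 167.261405
spread = −(1/T)·ln(B₀/D) − r = −(1/0.5294)·ln(167.261405/181.3108) − 0.0135 = 0.13885133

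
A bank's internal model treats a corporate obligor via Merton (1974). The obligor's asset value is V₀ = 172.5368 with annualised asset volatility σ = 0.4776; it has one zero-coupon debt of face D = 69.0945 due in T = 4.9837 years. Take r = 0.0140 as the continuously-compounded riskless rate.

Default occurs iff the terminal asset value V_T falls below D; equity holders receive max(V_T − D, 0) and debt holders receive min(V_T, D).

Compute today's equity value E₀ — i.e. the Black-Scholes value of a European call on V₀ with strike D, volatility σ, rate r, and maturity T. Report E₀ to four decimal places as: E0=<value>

E0=118.0026

d₁ = [ln(V₀/D) + (r + σ²/2)T] / (σ√T)
   = [ln(172.5368/69.0945) + (0.0140 + 0.5·0.4776²)·4.9837] / (0.4776·√4.9837)
   = [0.915135 + 0.638167] / 1.066204 = 1.456853
d₂ = d₁ − σ√T = 1.456853 − 1.066204 = 0.390649
N(d₁) = 0.927422,  N(d₂) = 0.651972,  e^(−rT) = 0.932607
E₀ = V₀·N(d₁) − D·e^(−rT)·N(d₂)
   = 172.5368·0.927422 − 69.0945·0.932607·0.651972 = 118.002597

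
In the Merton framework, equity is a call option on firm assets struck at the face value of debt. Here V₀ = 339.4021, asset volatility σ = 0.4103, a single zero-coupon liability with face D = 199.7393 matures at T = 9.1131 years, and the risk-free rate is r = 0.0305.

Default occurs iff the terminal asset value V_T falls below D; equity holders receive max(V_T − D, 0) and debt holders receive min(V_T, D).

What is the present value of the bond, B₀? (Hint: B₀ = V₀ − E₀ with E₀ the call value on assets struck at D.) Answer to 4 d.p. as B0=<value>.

B0=112.1621

d₁ = [ln(V₀/D) + (r + σ²/2)T] / (σ√T)
   = [ln(339.4021/199.7393) + (0.0305 + 0.5·0.4103²)·9.1131] / (0.4103·√9.1131)
   = [0.530173 + 1.045027] / 1.238610 = 1.271748
d₂ = d₁ − σ√T = 1.271748 − 1.238610 = 0.033138
N(d₁) = 0.898269,  N(d₂) = 0.513218,  e^(−rT) = 0.757335
E₀ = V₀·N(d₁) − D·e^(−rT)·N(d₂)
   = 339.4021·0.898269 − 199.7393·0.757335·0.513218 = 227.240047
B₀ = V₀ − E₀ = 339.4021 − 227.240047 = 112.162053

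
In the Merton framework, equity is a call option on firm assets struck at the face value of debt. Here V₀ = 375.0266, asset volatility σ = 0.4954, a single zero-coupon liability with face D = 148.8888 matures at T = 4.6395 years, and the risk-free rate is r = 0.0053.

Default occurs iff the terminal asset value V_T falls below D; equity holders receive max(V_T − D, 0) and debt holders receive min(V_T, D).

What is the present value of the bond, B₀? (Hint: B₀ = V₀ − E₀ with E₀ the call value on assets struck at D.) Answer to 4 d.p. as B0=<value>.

B0=121.8521

d₁ = [ln(V₀/D) + (r + σ²/2)T] / (σ√T)
   = [ln(375.0266/148.8888) + (0.0053 + 0.5·0.4954²)·4.6395] / (0.4954·√4.6395)
   = [0.923797 + 0.593905] / 1.067067 = 1.422312
d₂ = d₁ − σ√T = 1.422312 − 1.067067 = 0.355246
N(d₁) = 0.922532,  N(d₂) = 0.638797,  e^(−rT) = 0.975711
E₀ = V₀·N(d₁) − D·e^(−rT)·N(d₂)
   = 375.0266·0.922532 − 148.8888·0.975711·0.638797 = 253.174535
B₀ = V₀ − E₀ = 375.0266 − 253.174535 = 121.852065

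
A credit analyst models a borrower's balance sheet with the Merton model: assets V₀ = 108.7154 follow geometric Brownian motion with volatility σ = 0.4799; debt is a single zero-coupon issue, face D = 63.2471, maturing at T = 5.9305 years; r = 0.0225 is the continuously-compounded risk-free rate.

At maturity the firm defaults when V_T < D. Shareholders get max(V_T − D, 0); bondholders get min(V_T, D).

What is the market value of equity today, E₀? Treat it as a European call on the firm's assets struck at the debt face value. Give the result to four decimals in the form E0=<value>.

E0=67.8593

d₁ = [ln(V₀/D) + (r + σ²/2)T] / (σ√T)
   = [ln(108.7154/63.2471) + (0.0225 + 0.5·0.4799²)·5.9305] / (0.4799·√5.9305)
   = [0.541684 + 0.816345] / 1.168682 = 1.162018
d₂ = d₁ − σ√T = 1.162018 − 1.168682 = -0.006664
N(d₁) = 0.877386,  N(d₂) = 0.497341,  e^(−rT) = 0.875083
E₀ = V₀·N(d₁) − D·e^(−rT)·N(d₂)
   = 108.7154·0.877386 − 63.2471·0.875083·0.497341 = 67.859266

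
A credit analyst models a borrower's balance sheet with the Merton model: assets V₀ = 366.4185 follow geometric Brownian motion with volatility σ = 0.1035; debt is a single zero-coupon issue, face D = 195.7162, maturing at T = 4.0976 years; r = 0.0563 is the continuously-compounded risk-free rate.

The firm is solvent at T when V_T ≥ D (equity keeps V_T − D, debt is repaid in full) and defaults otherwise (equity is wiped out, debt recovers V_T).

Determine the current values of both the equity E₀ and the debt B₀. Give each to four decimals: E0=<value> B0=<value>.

E0=211.0237 B0=155.3948

d₁ = [ln(V₀/D) + (r + σ²/2)T] / (σ√T)
   = [ln(366.4185/195.7162) + (0.0563 + 0.5·0.1035²)·4.0976] / (0.1035·√4.0976)
   = [0.627110 + 0.252642] / 0.209510 = 4.199092
d₂ = d₁ − σ√T = 4.199092 − 0.209510 = 3.989582
N(d₁) = 0.999987,  N(d₂) = 0.999967,  e^(−rT) = 0.793982
E₀ = V₀·N(d₁) − D·e^(−rT)·N(d₂)
   = 366.4185·0.999987 − 195.7162·0.793982·0.999967 = 211.023654
B₀ = V₀ − E₀ = 366.4185 − 211.023654 = 155.394846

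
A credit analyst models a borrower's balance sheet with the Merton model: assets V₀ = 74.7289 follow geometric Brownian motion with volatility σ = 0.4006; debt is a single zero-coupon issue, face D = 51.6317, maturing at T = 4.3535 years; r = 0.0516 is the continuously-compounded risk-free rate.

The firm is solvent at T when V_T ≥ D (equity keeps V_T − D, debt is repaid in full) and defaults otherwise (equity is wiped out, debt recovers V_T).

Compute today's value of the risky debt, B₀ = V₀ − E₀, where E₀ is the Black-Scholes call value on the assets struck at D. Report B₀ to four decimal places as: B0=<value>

d₁ = [ln(V₀/D) + (r + σ²/2)T] / (σ√T)
   = [ln(74.7289/51.6317) + (0.0516 + 0.5·0.4006²)·4.3535] / (0.4006·√4.3535)
   = [0.369731 + 0.573966] / 0.835854 = 1.129022
d₂ = d₁ − σ√T = 1.129022 − 0.835854 = 0.293169
N(d₁) = 0.870556,  N(d₂) = 0.615303,  e^(−rT) = 0.798803
E₀ = V₀·N(d₁) − D·e^(−rT)·N(d₂)
   = 74.7289·0.870556 − 51.6317·0.798803·0.615303 = 39.678368
B₀ = V₀ − E₀ = 74.7289 − 39.678368 = 35.050532

B0=35.0505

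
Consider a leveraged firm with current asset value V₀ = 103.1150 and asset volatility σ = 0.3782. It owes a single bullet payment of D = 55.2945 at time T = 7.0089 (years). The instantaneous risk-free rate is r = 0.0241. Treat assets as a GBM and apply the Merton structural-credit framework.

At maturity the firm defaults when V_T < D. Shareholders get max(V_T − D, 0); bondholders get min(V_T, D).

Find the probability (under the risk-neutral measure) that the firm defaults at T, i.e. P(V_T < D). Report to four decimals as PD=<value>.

PD=0.3857

d₁ = [ln(V₀/D) + (r + σ²/2)T] / (σ√T)
   = [ln(103.1150/55.2945) + (0.0241 + 0.5·0.3782²)·7.0089] / (0.3782·√7.0089)
   = [0.623171 + 0.670174] / 1.001259 = 1.291719
d₂ = d₁ − σ√T = 1.291719 − 1.001259 = 0.290460
risk-neutral PD = N(−d₂) = N(-0.290460) = 0.385732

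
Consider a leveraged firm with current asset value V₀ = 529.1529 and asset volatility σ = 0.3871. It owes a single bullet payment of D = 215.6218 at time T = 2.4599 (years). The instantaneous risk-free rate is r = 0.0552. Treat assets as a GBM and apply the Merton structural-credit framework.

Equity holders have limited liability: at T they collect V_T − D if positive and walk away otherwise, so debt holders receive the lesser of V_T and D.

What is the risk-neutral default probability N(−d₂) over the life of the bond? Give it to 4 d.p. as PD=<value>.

d₁ = [ln(V₀/D) + (r + σ²/2)T] / (σ√T)
   = [ln(529.1529/215.6218) + (0.0552 + 0.5·0.3871²)·2.4599] / (0.3871·√2.4599)
   = [0.897751 + 0.320090] / 0.607130 = 2.005898
d₂ = d₁ − σ√T = 2.005898 − 0.607130 = 1.398768
risk-neutral PD = N(−d₂) = N(-1.398768) = 0.080941

PD=0.0809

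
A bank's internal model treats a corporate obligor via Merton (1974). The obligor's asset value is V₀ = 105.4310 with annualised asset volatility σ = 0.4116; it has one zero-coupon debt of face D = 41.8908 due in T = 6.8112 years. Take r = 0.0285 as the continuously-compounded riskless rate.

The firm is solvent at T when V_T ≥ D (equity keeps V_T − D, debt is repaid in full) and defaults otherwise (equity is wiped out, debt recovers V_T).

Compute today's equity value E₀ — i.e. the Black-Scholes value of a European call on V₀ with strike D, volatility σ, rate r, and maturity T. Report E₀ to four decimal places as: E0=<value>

E0=75.4904

d₁ = [ln(V₀/D) + (r + σ²/2)T] / (σ√T)
   = [ln(105.4310/41.8908) + (0.0285 + 0.5·0.4116²)·6.8112] / (0.4116·√6.8112)
   = [0.922990 + 0.771077] / 1.074205 = 1.577043
d₂ = d₁ − σ√T = 1.577043 − 1.074205 = 0.502838
N(d₁) = 0.942607,  N(d₂) = 0.692461,  e^(−rT) = 0.823560
E₀ = V₀·N(d₁) − D·e^(−rT)·N(d₂)
   = 105.4310·0.942607 − 41.8908·0.823560·0.692461 = 75.490411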